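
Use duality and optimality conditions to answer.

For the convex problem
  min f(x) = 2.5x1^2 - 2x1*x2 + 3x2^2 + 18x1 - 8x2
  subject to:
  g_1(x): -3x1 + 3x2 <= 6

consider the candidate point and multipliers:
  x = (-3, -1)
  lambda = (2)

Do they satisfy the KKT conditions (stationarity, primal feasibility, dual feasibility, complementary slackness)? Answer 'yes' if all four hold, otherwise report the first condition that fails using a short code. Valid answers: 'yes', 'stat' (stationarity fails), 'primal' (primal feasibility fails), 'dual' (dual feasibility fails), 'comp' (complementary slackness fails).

Gradient of f: grad f(x) = Q x + c = (5, -8)
Constraint values g_i(x) = a_i^T x - b_i:
  g_1((-3, -1)) = 0
Stationarity residual: grad f(x) + sum_i lambda_i a_i = (-1, -2)
  -> stationarity FAILS
Primal feasibility (all g_i <= 0): OK
Dual feasibility (all lambda_i >= 0): OK
Complementary slackness (lambda_i * g_i(x) = 0 for all i): OK

Verdict: the first failing condition is stationarity -> stat.

stat


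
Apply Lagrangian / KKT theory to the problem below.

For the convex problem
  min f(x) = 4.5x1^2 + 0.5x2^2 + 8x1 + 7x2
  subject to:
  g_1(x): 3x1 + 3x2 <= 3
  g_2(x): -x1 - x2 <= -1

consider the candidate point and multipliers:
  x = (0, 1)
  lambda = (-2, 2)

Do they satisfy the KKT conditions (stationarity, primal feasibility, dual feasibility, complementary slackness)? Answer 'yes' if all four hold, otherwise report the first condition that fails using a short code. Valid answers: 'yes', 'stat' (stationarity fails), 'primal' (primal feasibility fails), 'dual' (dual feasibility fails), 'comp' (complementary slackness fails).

Gradient of f: grad f(x) = Q x + c = (8, 8)
Constraint values g_i(x) = a_i^T x - b_i:
  g_1((0, 1)) = 0
  g_2((0, 1)) = 0
Stationarity residual: grad f(x) + sum_i lambda_i a_i = (0, 0)
  -> stationarity OK
Primal feasibility (all g_i <= 0): OK
Dual feasibility (all lambda_i >= 0): FAILS
Complementary slackness (lambda_i * g_i(x) = 0 for all i): OK

Verdict: the first failing condition is dual_feasibility -> dual.

dual


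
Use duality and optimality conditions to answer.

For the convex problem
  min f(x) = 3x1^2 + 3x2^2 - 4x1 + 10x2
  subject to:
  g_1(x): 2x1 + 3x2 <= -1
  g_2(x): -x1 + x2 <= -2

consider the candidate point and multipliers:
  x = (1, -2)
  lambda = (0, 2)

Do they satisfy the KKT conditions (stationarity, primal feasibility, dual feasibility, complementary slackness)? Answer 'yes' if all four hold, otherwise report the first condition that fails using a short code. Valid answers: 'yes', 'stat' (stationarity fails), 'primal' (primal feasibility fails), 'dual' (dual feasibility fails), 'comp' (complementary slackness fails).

Gradient of f: grad f(x) = Q x + c = (2, -2)
Constraint values g_i(x) = a_i^T x - b_i:
  g_1((1, -2)) = -3
  g_2((1, -2)) = -1
Stationarity residual: grad f(x) + sum_i lambda_i a_i = (0, 0)
  -> stationarity OK
Primal feasibility (all g_i <= 0): OK
Dual feasibility (all lambda_i >= 0): OK
Complementary slackness (lambda_i * g_i(x) = 0 for all i): FAILS

Verdict: the first failing condition is complementary_slackness -> comp.

comp


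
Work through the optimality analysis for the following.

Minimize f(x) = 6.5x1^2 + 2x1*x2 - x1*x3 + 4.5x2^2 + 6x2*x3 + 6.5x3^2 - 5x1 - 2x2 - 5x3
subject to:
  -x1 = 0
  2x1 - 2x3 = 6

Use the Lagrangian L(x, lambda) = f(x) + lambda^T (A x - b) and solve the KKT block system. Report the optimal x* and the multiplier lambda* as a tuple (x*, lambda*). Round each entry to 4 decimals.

Form the Lagrangian:
  L(x, lambda) = (1/2) x^T Q x + c^T x + lambda^T (A x - b)
Stationarity (grad_x L = 0): Q x + c + A^T lambda = 0.
Primal feasibility: A x = b.

This gives the KKT block system:
  [ Q   A^T ] [ x     ]   [-c ]
  [ A    0  ] [ lambda ] = [ b ]

Solving the linear system:
  x*      = (0, 2.2222, -3)
  lambda* = (-28.2222, -15.3333)
  f(x*)   = 51.2778

x* = (0, 2.2222, -3), lambda* = (-28.2222, -15.3333)


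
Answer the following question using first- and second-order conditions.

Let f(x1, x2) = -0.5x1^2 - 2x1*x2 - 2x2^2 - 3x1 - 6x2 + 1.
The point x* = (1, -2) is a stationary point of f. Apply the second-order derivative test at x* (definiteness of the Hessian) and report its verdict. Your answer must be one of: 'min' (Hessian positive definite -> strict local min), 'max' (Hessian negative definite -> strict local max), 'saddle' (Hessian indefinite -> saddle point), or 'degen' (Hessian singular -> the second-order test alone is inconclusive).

Compute the Hessian H = grad^2 f:
  H = [[-1, -2], [-2, -4]]
Verify stationarity: grad f(x*) = H x* + g = (0, 0).
Eigenvalues of H: -5, 0.
H has a zero eigenvalue (singular; negative semidefinite but not definite), so H is neither positive definite, negative definite, nor indefinite. The second-order test alone is inconclusive -> degen.
(Indeed, f is constant along the null direction of H through x*, so x* is not a strict local extremum.)

degen


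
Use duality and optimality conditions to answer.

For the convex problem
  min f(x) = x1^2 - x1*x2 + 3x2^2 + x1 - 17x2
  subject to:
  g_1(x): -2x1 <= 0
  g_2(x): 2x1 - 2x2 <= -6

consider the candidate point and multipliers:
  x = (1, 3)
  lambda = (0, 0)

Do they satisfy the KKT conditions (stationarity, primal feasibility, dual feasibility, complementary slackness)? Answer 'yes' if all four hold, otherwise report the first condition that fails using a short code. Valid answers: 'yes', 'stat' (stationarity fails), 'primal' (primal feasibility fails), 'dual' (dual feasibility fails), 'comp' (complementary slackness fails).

Gradient of f: grad f(x) = Q x + c = (0, 0)
Constraint values g_i(x) = a_i^T x - b_i:
  g_1((1, 3)) = -2
  g_2((1, 3)) = 2
Stationarity residual: grad f(x) + sum_i lambda_i a_i = (0, 0)
  -> stationarity OK
Primal feasibility (all g_i <= 0): FAILS
Dual feasibility (all lambda_i >= 0): OK
Complementary slackness (lambda_i * g_i(x) = 0 for all i): OK

Verdict: the first failing condition is primal_feasibility -> primal.

primal


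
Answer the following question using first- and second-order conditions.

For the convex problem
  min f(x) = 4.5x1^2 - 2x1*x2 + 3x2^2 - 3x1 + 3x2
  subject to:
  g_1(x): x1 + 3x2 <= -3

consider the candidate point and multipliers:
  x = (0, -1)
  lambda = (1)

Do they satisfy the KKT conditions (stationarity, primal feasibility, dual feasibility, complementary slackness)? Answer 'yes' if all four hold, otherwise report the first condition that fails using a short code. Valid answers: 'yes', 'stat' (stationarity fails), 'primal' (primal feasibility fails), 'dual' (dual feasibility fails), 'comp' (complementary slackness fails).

Gradient of f: grad f(x) = Q x + c = (-1, -3)
Constraint values g_i(x) = a_i^T x - b_i:
  g_1((0, -1)) = 0
Stationarity residual: grad f(x) + sum_i lambda_i a_i = (0, 0)
  -> stationarity OK
Primal feasibility (all g_i <= 0): OK
Dual feasibility (all lambda_i >= 0): OK
Complementary slackness (lambda_i * g_i(x) = 0 for all i): OK

Verdict: yes, KKT holds.

yes


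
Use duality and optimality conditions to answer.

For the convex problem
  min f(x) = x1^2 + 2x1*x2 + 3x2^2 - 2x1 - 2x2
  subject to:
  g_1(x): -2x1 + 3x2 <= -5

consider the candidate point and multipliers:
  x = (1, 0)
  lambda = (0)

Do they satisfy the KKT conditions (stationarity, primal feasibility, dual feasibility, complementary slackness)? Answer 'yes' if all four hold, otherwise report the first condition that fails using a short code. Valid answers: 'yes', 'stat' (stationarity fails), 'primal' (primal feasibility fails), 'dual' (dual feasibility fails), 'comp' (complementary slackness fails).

Gradient of f: grad f(x) = Q x + c = (0, 0)
Constraint values g_i(x) = a_i^T x - b_i:
  g_1((1, 0)) = 3
Stationarity residual: grad f(x) + sum_i lambda_i a_i = (0, 0)
  -> stationarity OK
Primal feasibility (all g_i <= 0): FAILS
Dual feasibility (all lambda_i >= 0): OK
Complementary slackness (lambda_i * g_i(x) = 0 for all i): OK

Verdict: the first failing condition is primal_feasibility -> primal.

primal


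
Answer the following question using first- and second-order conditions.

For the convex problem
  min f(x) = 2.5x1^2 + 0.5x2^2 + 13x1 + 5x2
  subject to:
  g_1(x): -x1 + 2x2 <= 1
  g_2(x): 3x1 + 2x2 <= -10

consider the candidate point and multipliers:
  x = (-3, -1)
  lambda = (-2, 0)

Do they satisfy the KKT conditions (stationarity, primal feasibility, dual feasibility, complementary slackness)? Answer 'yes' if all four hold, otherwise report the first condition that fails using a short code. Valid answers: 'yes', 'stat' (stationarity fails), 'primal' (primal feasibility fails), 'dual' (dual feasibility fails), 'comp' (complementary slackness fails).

Gradient of f: grad f(x) = Q x + c = (-2, 4)
Constraint values g_i(x) = a_i^T x - b_i:
  g_1((-3, -1)) = 0
  g_2((-3, -1)) = -1
Stationarity residual: grad f(x) + sum_i lambda_i a_i = (0, 0)
  -> stationarity OK
Primal feasibility (all g_i <= 0): OK
Dual feasibility (all lambda_i >= 0): FAILS
Complementary slackness (lambda_i * g_i(x) = 0 for all i): OK

Verdict: the first failing condition is dual_feasibility -> dual.

dual


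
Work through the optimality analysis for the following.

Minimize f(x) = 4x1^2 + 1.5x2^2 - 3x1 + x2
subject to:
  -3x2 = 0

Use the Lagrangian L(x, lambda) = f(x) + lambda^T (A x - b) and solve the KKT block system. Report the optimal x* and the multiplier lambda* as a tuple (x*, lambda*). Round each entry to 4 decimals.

Form the Lagrangian:
  L(x, lambda) = (1/2) x^T Q x + c^T x + lambda^T (A x - b)
Stationarity (grad_x L = 0): Q x + c + A^T lambda = 0.
Primal feasibility: A x = b.

This gives the KKT block system:
  [ Q   A^T ] [ x     ]   [-c ]
  [ A    0  ] [ lambda ] = [ b ]

Solving the linear system:
  x*      = (0.375, 0)
  lambda* = (0.3333)
  f(x*)   = -0.5625

x* = (0.375, 0), lambda* = (0.3333)


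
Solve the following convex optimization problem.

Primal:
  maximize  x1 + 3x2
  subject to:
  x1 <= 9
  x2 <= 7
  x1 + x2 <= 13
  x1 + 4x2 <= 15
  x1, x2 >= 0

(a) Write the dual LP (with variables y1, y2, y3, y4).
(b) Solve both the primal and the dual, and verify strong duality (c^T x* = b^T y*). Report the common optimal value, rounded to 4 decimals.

The standard primal-dual pair for 'max c^T x s.t. A x <= b, x >= 0' is:
  Dual:  min b^T y  s.t.  A^T y >= c,  y >= 0.

So the dual LP is:
  minimize  9y1 + 7y2 + 13y3 + 15y4
  subject to:
    y1 + y3 + y4 >= 1
    y2 + y3 + 4y4 >= 3
    y1, y2, y3, y4 >= 0

Solving the primal: x* = (9, 1.5).
  primal value c^T x* = 13.5.
Solving the dual: y* = (0.25, 0, 0, 0.75).
  dual value b^T y* = 13.5.
Strong duality: c^T x* = b^T y*. Confirmed.

13.5


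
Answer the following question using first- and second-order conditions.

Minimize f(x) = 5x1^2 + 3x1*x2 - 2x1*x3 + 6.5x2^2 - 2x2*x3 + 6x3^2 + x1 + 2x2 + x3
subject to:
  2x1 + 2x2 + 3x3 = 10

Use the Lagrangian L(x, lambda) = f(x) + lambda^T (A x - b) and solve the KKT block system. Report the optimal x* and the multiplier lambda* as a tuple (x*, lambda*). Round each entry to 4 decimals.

Form the Lagrangian:
  L(x, lambda) = (1/2) x^T Q x + c^T x + lambda^T (A x - b)
Stationarity (grad_x L = 0): Q x + c + A^T lambda = 0.
Primal feasibility: A x = b.

This gives the KKT block system:
  [ Q   A^T ] [ x     ]   [-c ]
  [ A    0  ] [ lambda ] = [ b ]

Solving the linear system:
  x*      = (1.3268, 0.8288, 1.8962)
  lambda* = (-6.4812)
  f(x*)   = 34.8463

x* = (1.3268, 0.8288, 1.8962), lambda* = (-6.4812)


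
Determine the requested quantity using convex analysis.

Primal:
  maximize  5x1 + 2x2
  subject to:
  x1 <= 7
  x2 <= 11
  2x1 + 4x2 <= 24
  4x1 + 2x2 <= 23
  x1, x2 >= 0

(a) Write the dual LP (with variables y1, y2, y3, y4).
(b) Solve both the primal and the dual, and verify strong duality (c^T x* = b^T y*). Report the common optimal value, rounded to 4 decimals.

The standard primal-dual pair for 'max c^T x s.t. A x <= b, x >= 0' is:
  Dual:  min b^T y  s.t.  A^T y >= c,  y >= 0.

So the dual LP is:
  minimize  7y1 + 11y2 + 24y3 + 23y4
  subject to:
    y1 + 2y3 + 4y4 >= 5
    y2 + 4y3 + 2y4 >= 2
    y1, y2, y3, y4 >= 0

Solving the primal: x* = (5.75, 0).
  primal value c^T x* = 28.75.
Solving the dual: y* = (0, 0, 0, 1.25).
  dual value b^T y* = 28.75.
Strong duality: c^T x* = b^T y*. Confirmed.

28.75


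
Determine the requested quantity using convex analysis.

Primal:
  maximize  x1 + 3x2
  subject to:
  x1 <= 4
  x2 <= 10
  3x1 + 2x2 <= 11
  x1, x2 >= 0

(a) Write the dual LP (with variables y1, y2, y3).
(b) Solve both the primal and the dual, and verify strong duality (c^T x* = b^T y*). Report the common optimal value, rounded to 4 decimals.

The standard primal-dual pair for 'max c^T x s.t. A x <= b, x >= 0' is:
  Dual:  min b^T y  s.t.  A^T y >= c,  y >= 0.

So the dual LP is:
  minimize  4y1 + 10y2 + 11y3
  subject to:
    y1 + 3y3 >= 1
    y2 + 2y3 >= 3
    y1, y2, y3 >= 0

Solving the primal: x* = (0, 5.5).
  primal value c^T x* = 16.5.
Solving the dual: y* = (0, 0, 1.5).
  dual value b^T y* = 16.5.
Strong duality: c^T x* = b^T y*. Confirmed.

16.5


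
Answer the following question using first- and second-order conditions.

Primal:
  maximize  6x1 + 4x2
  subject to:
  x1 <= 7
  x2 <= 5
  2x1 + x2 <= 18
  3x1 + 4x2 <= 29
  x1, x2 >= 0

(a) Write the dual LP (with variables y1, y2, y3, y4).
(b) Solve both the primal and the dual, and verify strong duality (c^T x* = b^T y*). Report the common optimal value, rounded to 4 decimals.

The standard primal-dual pair for 'max c^T x s.t. A x <= b, x >= 0' is:
  Dual:  min b^T y  s.t.  A^T y >= c,  y >= 0.

So the dual LP is:
  minimize  7y1 + 5y2 + 18y3 + 29y4
  subject to:
    y1 + 2y3 + 3y4 >= 6
    y2 + y3 + 4y4 >= 4
    y1, y2, y3, y4 >= 0

Solving the primal: x* = (7, 2).
  primal value c^T x* = 50.
Solving the dual: y* = (3, 0, 0, 1).
  dual value b^T y* = 50.
Strong duality: c^T x* = b^T y*. Confirmed.

50


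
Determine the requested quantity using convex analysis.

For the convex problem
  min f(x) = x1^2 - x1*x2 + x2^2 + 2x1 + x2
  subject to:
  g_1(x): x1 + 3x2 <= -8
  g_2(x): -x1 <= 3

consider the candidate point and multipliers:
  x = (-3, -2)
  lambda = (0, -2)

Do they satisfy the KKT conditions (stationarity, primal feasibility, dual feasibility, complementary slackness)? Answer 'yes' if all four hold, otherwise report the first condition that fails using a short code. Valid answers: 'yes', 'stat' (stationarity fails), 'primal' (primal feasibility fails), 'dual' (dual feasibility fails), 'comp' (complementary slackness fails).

Gradient of f: grad f(x) = Q x + c = (-2, 0)
Constraint values g_i(x) = a_i^T x - b_i:
  g_1((-3, -2)) = -1
  g_2((-3, -2)) = 0
Stationarity residual: grad f(x) + sum_i lambda_i a_i = (0, 0)
  -> stationarity OK
Primal feasibility (all g_i <= 0): OK
Dual feasibility (all lambda_i >= 0): FAILS
Complementary slackness (lambda_i * g_i(x) = 0 for all i): OK

Verdict: the first failing condition is dual_feasibility -> dual.

dual


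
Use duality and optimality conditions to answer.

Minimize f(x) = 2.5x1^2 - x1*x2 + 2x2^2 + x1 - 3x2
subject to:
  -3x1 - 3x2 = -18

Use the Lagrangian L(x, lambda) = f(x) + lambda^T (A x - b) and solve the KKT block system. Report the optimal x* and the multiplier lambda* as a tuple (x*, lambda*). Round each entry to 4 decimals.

Form the Lagrangian:
  L(x, lambda) = (1/2) x^T Q x + c^T x + lambda^T (A x - b)
Stationarity (grad_x L = 0): Q x + c + A^T lambda = 0.
Primal feasibility: A x = b.

This gives the KKT block system:
  [ Q   A^T ] [ x     ]   [-c ]
  [ A    0  ] [ lambda ] = [ b ]

Solving the linear system:
  x*      = (2.3636, 3.6364)
  lambda* = (3.0606)
  f(x*)   = 23.2727

x* = (2.3636, 3.6364), lambda* = (3.0606)


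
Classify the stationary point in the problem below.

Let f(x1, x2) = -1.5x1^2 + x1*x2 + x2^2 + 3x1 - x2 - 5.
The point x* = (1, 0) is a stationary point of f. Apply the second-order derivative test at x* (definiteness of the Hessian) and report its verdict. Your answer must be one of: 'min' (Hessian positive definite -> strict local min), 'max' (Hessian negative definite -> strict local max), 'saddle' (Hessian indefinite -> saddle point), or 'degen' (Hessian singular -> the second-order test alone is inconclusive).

Compute the Hessian H = grad^2 f:
  H = [[-3, 1], [1, 2]]
Verify stationarity: grad f(x*) = H x* + g = (0, 0).
Eigenvalues of H: -3.1926, 2.1926.
Eigenvalues have mixed signs, so H is indefinite -> x* is a saddle point.

saddle


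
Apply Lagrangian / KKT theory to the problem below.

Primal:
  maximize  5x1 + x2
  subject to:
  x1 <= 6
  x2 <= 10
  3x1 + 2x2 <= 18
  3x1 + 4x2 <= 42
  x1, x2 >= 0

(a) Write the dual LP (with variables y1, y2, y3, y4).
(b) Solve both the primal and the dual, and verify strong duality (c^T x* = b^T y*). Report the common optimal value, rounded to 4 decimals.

The standard primal-dual pair for 'max c^T x s.t. A x <= b, x >= 0' is:
  Dual:  min b^T y  s.t.  A^T y >= c,  y >= 0.

So the dual LP is:
  minimize  6y1 + 10y2 + 18y3 + 42y4
  subject to:
    y1 + 3y3 + 3y4 >= 5
    y2 + 2y3 + 4y4 >= 1
    y1, y2, y3, y4 >= 0

Solving the primal: x* = (6, 0).
  primal value c^T x* = 30.
Solving the dual: y* = (3.5, 0, 0.5, 0).
  dual value b^T y* = 30.
Strong duality: c^T x* = b^T y*. Confirmed.

30


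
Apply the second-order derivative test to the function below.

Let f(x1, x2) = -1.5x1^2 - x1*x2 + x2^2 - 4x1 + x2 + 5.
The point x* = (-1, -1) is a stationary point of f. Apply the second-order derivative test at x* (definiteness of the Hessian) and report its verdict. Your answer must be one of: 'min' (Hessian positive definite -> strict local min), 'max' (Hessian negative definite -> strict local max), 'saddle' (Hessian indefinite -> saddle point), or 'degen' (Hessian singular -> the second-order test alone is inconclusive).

Compute the Hessian H = grad^2 f:
  H = [[-3, -1], [-1, 2]]
Verify stationarity: grad f(x*) = H x* + g = (0, 0).
Eigenvalues of H: -3.1926, 2.1926.
Eigenvalues have mixed signs, so H is indefinite -> x* is a saddle point.

saddle


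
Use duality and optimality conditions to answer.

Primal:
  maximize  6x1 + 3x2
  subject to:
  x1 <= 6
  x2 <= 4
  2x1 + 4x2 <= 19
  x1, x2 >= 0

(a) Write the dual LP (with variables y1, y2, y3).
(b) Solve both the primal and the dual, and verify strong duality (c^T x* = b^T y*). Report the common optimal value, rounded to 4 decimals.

The standard primal-dual pair for 'max c^T x s.t. A x <= b, x >= 0' is:
  Dual:  min b^T y  s.t.  A^T y >= c,  y >= 0.

So the dual LP is:
  minimize  6y1 + 4y2 + 19y3
  subject to:
    y1 + 2y3 >= 6
    y2 + 4y3 >= 3
    y1, y2, y3 >= 0

Solving the primal: x* = (6, 1.75).
  primal value c^T x* = 41.25.
Solving the dual: y* = (4.5, 0, 0.75).
  dual value b^T y* = 41.25.
Strong duality: c^T x* = b^T y*. Confirmed.

41.25


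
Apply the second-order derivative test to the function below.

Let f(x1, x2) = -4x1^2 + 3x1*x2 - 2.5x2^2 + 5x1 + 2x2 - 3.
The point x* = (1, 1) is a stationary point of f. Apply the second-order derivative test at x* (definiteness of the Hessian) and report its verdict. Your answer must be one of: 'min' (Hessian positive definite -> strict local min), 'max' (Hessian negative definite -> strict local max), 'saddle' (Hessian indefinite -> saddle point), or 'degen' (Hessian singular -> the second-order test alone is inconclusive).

Compute the Hessian H = grad^2 f:
  H = [[-8, 3], [3, -5]]
Verify stationarity: grad f(x*) = H x* + g = (0, 0).
Eigenvalues of H: -9.8541, -3.1459.
Both eigenvalues < 0, so H is negative definite -> x* is a strict local max.

max


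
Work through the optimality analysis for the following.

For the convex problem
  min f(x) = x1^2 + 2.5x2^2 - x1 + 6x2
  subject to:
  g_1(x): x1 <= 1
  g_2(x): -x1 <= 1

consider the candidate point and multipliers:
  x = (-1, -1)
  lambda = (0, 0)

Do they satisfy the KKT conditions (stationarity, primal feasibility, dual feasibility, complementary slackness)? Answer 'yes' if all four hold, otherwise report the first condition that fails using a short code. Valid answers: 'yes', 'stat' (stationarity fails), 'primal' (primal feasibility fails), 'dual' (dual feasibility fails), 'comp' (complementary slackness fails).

Gradient of f: grad f(x) = Q x + c = (-3, 1)
Constraint values g_i(x) = a_i^T x - b_i:
  g_1((-1, -1)) = -2
  g_2((-1, -1)) = 0
Stationarity residual: grad f(x) + sum_i lambda_i a_i = (-3, 1)
  -> stationarity FAILS
Primal feasibility (all g_i <= 0): OK
Dual feasibility (all lambda_i >= 0): OK
Complementary slackness (lambda_i * g_i(x) = 0 for all i): OK

Verdict: the first failing condition is stationarity -> stat.

stat


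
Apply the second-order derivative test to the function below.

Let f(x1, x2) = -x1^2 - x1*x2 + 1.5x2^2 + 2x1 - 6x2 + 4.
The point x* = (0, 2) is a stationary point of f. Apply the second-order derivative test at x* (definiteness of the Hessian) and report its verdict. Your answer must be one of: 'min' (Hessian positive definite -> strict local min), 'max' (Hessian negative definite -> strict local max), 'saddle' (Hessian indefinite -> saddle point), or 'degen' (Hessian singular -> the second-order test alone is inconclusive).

Compute the Hessian H = grad^2 f:
  H = [[-2, -1], [-1, 3]]
Verify stationarity: grad f(x*) = H x* + g = (0, 0).
Eigenvalues of H: -2.1926, 3.1926.
Eigenvalues have mixed signs, so H is indefinite -> x* is a saddle point.

saddle


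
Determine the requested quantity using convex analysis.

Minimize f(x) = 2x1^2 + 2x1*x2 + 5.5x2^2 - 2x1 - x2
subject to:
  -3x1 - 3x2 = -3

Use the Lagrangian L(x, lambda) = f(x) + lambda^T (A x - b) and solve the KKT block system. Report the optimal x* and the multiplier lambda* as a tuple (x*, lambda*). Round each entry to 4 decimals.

Form the Lagrangian:
  L(x, lambda) = (1/2) x^T Q x + c^T x + lambda^T (A x - b)
Stationarity (grad_x L = 0): Q x + c + A^T lambda = 0.
Primal feasibility: A x = b.

This gives the KKT block system:
  [ Q   A^T ] [ x     ]   [-c ]
  [ A    0  ] [ lambda ] = [ b ]

Solving the linear system:
  x*      = (0.9091, 0.0909)
  lambda* = (0.6061)
  f(x*)   = -0.0455

x* = (0.9091, 0.0909), lambda* = (0.6061)


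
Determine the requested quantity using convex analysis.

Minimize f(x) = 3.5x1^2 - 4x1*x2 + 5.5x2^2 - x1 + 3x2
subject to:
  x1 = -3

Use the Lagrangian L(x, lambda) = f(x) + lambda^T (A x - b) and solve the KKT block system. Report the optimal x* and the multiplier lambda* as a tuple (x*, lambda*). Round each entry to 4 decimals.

Form the Lagrangian:
  L(x, lambda) = (1/2) x^T Q x + c^T x + lambda^T (A x - b)
Stationarity (grad_x L = 0): Q x + c + A^T lambda = 0.
Primal feasibility: A x = b.

This gives the KKT block system:
  [ Q   A^T ] [ x     ]   [-c ]
  [ A    0  ] [ lambda ] = [ b ]

Solving the linear system:
  x*      = (-3, -1.3636)
  lambda* = (16.5455)
  f(x*)   = 24.2727

x* = (-3, -1.3636), lambda* = (16.5455)


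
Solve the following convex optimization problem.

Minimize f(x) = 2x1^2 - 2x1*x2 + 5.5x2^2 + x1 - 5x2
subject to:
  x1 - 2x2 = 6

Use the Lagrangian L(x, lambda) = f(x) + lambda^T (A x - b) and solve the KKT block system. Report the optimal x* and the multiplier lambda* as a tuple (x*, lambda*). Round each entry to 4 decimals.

Form the Lagrangian:
  L(x, lambda) = (1/2) x^T Q x + c^T x + lambda^T (A x - b)
Stationarity (grad_x L = 0): Q x + c + A^T lambda = 0.
Primal feasibility: A x = b.

This gives the KKT block system:
  [ Q   A^T ] [ x     ]   [-c ]
  [ A    0  ] [ lambda ] = [ b ]

Solving the linear system:
  x*      = (2.5263, -1.7368)
  lambda* = (-14.5789)
  f(x*)   = 49.3421

x* = (2.5263, -1.7368), lambda* = (-14.5789)


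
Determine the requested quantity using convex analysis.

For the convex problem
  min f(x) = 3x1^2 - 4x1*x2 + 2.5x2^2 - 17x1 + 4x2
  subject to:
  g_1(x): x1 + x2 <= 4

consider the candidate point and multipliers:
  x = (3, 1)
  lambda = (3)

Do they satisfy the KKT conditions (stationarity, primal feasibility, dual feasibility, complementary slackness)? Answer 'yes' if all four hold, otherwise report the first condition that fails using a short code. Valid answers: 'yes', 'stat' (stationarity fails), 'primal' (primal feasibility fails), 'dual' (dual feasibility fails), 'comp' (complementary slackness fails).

Gradient of f: grad f(x) = Q x + c = (-3, -3)
Constraint values g_i(x) = a_i^T x - b_i:
  g_1((3, 1)) = 0
Stationarity residual: grad f(x) + sum_i lambda_i a_i = (0, 0)
  -> stationarity OK
Primal feasibility (all g_i <= 0): OK
Dual feasibility (all lambda_i >= 0): OK
Complementary slackness (lambda_i * g_i(x) = 0 for all i): OK

Verdict: yes, KKT holds.

yes


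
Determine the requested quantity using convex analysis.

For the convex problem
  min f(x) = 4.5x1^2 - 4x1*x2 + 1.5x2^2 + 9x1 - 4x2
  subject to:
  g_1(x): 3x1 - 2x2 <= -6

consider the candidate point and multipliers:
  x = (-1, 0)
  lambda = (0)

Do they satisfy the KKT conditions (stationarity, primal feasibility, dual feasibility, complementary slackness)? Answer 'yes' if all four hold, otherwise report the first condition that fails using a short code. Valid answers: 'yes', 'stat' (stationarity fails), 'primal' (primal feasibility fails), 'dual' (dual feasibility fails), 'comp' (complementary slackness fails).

Gradient of f: grad f(x) = Q x + c = (0, 0)
Constraint values g_i(x) = a_i^T x - b_i:
  g_1((-1, 0)) = 3
Stationarity residual: grad f(x) + sum_i lambda_i a_i = (0, 0)
  -> stationarity OK
Primal feasibility (all g_i <= 0): FAILS
Dual feasibility (all lambda_i >= 0): OK
Complementary slackness (lambda_i * g_i(x) = 0 for all i): OK

Verdict: the first failing condition is primal_feasibility -> primal.

primal


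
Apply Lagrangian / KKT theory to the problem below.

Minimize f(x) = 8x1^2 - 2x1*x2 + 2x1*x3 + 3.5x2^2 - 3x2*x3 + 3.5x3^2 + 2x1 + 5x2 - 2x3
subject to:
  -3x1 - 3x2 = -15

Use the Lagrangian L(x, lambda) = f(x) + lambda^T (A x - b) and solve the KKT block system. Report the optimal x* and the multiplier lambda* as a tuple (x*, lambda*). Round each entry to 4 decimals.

Form the Lagrangian:
  L(x, lambda) = (1/2) x^T Q x + c^T x + lambda^T (A x - b)
Stationarity (grad_x L = 0): Q x + c + A^T lambda = 0.
Primal feasibility: A x = b.

This gives the KKT block system:
  [ Q   A^T ] [ x     ]   [-c ]
  [ A    0  ] [ lambda ] = [ b ]

Solving the linear system:
  x*      = (1.5305, 3.4695, 1.3354)
  lambda* = (7.4065)
  f(x*)   = 64.4177

x* = (1.5305, 3.4695, 1.3354), lambda* = (7.4065)


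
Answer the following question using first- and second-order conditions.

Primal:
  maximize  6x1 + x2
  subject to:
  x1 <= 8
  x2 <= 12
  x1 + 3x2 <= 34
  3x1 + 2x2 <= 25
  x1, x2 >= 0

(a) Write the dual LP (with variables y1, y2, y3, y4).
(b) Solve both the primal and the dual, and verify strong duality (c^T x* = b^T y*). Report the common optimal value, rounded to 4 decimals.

The standard primal-dual pair for 'max c^T x s.t. A x <= b, x >= 0' is:
  Dual:  min b^T y  s.t.  A^T y >= c,  y >= 0.

So the dual LP is:
  minimize  8y1 + 12y2 + 34y3 + 25y4
  subject to:
    y1 + y3 + 3y4 >= 6
    y2 + 3y3 + 2y4 >= 1
    y1, y2, y3, y4 >= 0

Solving the primal: x* = (8, 0.5).
  primal value c^T x* = 48.5.
Solving the dual: y* = (4.5, 0, 0, 0.5).
  dual value b^T y* = 48.5.
Strong duality: c^T x* = b^T y*. Confirmed.

48.5


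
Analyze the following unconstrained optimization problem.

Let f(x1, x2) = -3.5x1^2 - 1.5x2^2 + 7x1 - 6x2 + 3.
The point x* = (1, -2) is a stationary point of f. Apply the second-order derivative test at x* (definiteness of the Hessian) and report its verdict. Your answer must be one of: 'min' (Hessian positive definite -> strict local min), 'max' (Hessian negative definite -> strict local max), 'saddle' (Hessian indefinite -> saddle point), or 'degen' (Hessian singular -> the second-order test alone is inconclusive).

Compute the Hessian H = grad^2 f:
  H = [[-7, 0], [0, -3]]
Verify stationarity: grad f(x*) = H x* + g = (0, 0).
Eigenvalues of H: -7, -3.
Both eigenvalues < 0, so H is negative definite -> x* is a strict local max.

max


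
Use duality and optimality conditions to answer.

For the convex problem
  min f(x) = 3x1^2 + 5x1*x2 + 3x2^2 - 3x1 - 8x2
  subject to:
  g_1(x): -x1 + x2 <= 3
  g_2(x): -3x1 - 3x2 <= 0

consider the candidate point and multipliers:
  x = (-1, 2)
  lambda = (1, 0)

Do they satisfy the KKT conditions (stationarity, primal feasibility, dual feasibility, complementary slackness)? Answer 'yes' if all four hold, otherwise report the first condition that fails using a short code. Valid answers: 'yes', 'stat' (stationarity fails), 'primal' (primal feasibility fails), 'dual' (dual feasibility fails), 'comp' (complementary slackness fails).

Gradient of f: grad f(x) = Q x + c = (1, -1)
Constraint values g_i(x) = a_i^T x - b_i:
  g_1((-1, 2)) = 0
  g_2((-1, 2)) = -3
Stationarity residual: grad f(x) + sum_i lambda_i a_i = (0, 0)
  -> stationarity OK
Primal feasibility (all g_i <= 0): OK
Dual feasibility (all lambda_i >= 0): OK
Complementary slackness (lambda_i * g_i(x) = 0 for all i): OK

Verdict: yes, KKT holds.

yes


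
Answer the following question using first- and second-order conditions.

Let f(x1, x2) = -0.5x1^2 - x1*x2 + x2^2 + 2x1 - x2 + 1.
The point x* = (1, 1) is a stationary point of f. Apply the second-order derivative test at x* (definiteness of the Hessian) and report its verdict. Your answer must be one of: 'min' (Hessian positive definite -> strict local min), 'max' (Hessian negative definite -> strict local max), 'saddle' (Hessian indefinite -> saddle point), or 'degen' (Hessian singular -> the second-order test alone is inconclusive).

Compute the Hessian H = grad^2 f:
  H = [[-1, -1], [-1, 2]]
Verify stationarity: grad f(x*) = H x* + g = (0, 0).
Eigenvalues of H: -1.3028, 2.3028.
Eigenvalues have mixed signs, so H is indefinite -> x* is a saddle point.

saddle


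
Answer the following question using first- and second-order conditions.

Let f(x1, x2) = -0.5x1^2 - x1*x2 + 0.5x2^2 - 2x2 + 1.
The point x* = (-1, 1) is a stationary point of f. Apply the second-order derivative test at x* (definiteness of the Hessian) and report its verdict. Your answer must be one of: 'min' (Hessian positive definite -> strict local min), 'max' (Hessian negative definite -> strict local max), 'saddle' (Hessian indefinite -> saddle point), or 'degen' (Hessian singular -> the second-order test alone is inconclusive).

Compute the Hessian H = grad^2 f:
  H = [[-1, -1], [-1, 1]]
Verify stationarity: grad f(x*) = H x* + g = (0, 0).
Eigenvalues of H: -1.4142, 1.4142.
Eigenvalues have mixed signs, so H is indefinite -> x* is a saddle point.

saddle


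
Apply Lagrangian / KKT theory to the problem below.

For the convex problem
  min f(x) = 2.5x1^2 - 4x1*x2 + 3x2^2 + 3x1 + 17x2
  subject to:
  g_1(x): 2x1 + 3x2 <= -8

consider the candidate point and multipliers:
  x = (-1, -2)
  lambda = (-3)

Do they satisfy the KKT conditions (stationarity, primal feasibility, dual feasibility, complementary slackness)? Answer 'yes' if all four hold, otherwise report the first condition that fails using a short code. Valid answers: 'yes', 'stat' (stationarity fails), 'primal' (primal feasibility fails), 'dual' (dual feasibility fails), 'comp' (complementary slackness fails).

Gradient of f: grad f(x) = Q x + c = (6, 9)
Constraint values g_i(x) = a_i^T x - b_i:
  g_1((-1, -2)) = 0
Stationarity residual: grad f(x) + sum_i lambda_i a_i = (0, 0)
  -> stationarity OK
Primal feasibility (all g_i <= 0): OK
Dual feasibility (all lambda_i >= 0): FAILS
Complementary slackness (lambda_i * g_i(x) = 0 for all i): OK

Verdict: the first failing condition is dual_feasibility -> dual.

dual


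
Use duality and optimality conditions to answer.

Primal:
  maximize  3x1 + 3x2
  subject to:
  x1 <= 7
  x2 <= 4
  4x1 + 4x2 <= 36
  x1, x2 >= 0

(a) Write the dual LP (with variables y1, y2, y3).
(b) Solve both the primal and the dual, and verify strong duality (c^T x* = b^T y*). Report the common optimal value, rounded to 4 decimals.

The standard primal-dual pair for 'max c^T x s.t. A x <= b, x >= 0' is:
  Dual:  min b^T y  s.t.  A^T y >= c,  y >= 0.

So the dual LP is:
  minimize  7y1 + 4y2 + 36y3
  subject to:
    y1 + 4y3 >= 3
    y2 + 4y3 >= 3
    y1, y2, y3 >= 0

Solving the primal: x* = (5, 4).
  primal value c^T x* = 27.
Solving the dual: y* = (0, 0, 0.75).
  dual value b^T y* = 27.
Strong duality: c^T x* = b^T y*. Confirmed.

27


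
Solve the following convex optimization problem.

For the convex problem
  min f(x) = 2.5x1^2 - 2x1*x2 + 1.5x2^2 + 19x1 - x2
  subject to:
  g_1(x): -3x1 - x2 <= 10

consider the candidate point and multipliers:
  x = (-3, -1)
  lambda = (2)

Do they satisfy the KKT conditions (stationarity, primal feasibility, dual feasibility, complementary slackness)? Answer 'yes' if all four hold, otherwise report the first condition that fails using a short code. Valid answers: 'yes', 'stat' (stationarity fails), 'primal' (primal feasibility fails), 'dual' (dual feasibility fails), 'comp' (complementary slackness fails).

Gradient of f: grad f(x) = Q x + c = (6, 2)
Constraint values g_i(x) = a_i^T x - b_i:
  g_1((-3, -1)) = 0
Stationarity residual: grad f(x) + sum_i lambda_i a_i = (0, 0)
  -> stationarity OK
Primal feasibility (all g_i <= 0): OK
Dual feasibility (all lambda_i >= 0): OK
Complementary slackness (lambda_i * g_i(x) = 0 for all i): OK

Verdict: yes, KKT holds.

yes


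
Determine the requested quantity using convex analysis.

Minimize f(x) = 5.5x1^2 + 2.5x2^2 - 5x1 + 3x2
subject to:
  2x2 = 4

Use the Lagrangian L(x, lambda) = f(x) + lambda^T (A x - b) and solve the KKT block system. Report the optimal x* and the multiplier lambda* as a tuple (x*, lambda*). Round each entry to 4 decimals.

Form the Lagrangian:
  L(x, lambda) = (1/2) x^T Q x + c^T x + lambda^T (A x - b)
Stationarity (grad_x L = 0): Q x + c + A^T lambda = 0.
Primal feasibility: A x = b.

This gives the KKT block system:
  [ Q   A^T ] [ x     ]   [-c ]
  [ A    0  ] [ lambda ] = [ b ]

Solving the linear system:
  x*      = (0.4545, 2)
  lambda* = (-6.5)
  f(x*)   = 14.8636

x* = (0.4545, 2), lambda* = (-6.5)


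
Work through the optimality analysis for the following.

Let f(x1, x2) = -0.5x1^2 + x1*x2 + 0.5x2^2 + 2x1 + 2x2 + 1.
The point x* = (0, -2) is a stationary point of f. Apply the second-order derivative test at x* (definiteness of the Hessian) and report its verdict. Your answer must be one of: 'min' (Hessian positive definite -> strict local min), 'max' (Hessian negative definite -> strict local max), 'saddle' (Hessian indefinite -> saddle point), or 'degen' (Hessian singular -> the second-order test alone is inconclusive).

Compute the Hessian H = grad^2 f:
  H = [[-1, 1], [1, 1]]
Verify stationarity: grad f(x*) = H x* + g = (0, 0).
Eigenvalues of H: -1.4142, 1.4142.
Eigenvalues have mixed signs, so H is indefinite -> x* is a saddle point.

saddle


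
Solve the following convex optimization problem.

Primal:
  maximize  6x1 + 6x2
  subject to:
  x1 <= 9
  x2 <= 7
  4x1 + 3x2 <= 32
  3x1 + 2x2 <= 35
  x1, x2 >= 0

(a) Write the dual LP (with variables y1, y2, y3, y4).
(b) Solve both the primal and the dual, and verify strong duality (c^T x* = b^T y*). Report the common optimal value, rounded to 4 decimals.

The standard primal-dual pair for 'max c^T x s.t. A x <= b, x >= 0' is:
  Dual:  min b^T y  s.t.  A^T y >= c,  y >= 0.

So the dual LP is:
  minimize  9y1 + 7y2 + 32y3 + 35y4
  subject to:
    y1 + 4y3 + 3y4 >= 6
    y2 + 3y3 + 2y4 >= 6
    y1, y2, y3, y4 >= 0

Solving the primal: x* = (2.75, 7).
  primal value c^T x* = 58.5.
Solving the dual: y* = (0, 1.5, 1.5, 0).
  dual value b^T y* = 58.5.
Strong duality: c^T x* = b^T y*. Confirmed.

58.5


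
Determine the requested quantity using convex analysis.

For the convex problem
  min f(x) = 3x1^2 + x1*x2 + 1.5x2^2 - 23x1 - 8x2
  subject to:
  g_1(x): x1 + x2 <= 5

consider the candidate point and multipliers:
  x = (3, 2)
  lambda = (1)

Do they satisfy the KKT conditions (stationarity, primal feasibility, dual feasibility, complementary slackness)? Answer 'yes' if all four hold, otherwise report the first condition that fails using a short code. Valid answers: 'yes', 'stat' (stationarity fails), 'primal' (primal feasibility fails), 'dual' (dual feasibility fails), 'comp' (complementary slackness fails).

Gradient of f: grad f(x) = Q x + c = (-3, 1)
Constraint values g_i(x) = a_i^T x - b_i:
  g_1((3, 2)) = 0
Stationarity residual: grad f(x) + sum_i lambda_i a_i = (-2, 2)
  -> stationarity FAILS
Primal feasibility (all g_i <= 0): OK
Dual feasibility (all lambda_i >= 0): OK
Complementary slackness (lambda_i * g_i(x) = 0 for all i): OK

Verdict: the first failing condition is stationarity -> stat.

stat


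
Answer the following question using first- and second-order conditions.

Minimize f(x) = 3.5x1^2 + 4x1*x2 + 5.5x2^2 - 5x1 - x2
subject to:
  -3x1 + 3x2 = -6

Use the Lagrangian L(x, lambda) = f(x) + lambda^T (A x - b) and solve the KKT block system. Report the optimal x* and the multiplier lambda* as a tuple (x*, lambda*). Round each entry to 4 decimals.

Form the Lagrangian:
  L(x, lambda) = (1/2) x^T Q x + c^T x + lambda^T (A x - b)
Stationarity (grad_x L = 0): Q x + c + A^T lambda = 0.
Primal feasibility: A x = b.

This gives the KKT block system:
  [ Q   A^T ] [ x     ]   [-c ]
  [ A    0  ] [ lambda ] = [ b ]

Solving the linear system:
  x*      = (1.3846, -0.6154)
  lambda* = (0.7436)
  f(x*)   = -0.9231

x* = (1.3846, -0.6154), lambda* = (0.7436)


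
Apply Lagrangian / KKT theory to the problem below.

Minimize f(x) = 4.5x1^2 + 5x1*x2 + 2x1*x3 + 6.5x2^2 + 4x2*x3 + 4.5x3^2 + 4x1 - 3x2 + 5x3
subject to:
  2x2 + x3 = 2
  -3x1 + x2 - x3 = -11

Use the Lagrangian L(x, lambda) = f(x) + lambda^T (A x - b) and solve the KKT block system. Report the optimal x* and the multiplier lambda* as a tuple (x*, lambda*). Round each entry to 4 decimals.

Form the Lagrangian:
  L(x, lambda) = (1/2) x^T Q x + c^T x + lambda^T (A x - b)
Stationarity (grad_x L = 0): Q x + c + A^T lambda = 0.
Primal feasibility: A x = b.

This gives the KKT block system:
  [ Q   A^T ] [ x     ]   [-c ]
  [ A    0  ] [ lambda ] = [ b ]

Solving the linear system:
  x*      = (3.0682, 0.0682, 1.8636)
  lambda* = (-16.2879, 11.8939)
  f(x*)   = 92.3977

x* = (3.0682, 0.0682, 1.8636), lambda* = (-16.2879, 11.8939)


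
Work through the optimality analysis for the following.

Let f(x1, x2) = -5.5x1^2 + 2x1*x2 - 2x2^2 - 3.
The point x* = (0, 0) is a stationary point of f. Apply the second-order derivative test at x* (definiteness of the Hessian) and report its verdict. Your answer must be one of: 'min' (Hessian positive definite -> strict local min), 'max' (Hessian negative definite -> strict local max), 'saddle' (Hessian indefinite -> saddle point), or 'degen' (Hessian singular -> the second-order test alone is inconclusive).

Compute the Hessian H = grad^2 f:
  H = [[-11, 2], [2, -4]]
Verify stationarity: grad f(x*) = H x* + g = (0, 0).
Eigenvalues of H: -11.5311, -3.4689.
Both eigenvalues < 0, so H is negative definite -> x* is a strict local max.

max


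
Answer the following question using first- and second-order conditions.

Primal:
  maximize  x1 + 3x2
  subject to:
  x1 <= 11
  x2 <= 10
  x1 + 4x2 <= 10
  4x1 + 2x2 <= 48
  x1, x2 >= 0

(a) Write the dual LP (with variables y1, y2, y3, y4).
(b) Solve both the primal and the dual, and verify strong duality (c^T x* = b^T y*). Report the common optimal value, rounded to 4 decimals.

The standard primal-dual pair for 'max c^T x s.t. A x <= b, x >= 0' is:
  Dual:  min b^T y  s.t.  A^T y >= c,  y >= 0.

So the dual LP is:
  minimize  11y1 + 10y2 + 10y3 + 48y4
  subject to:
    y1 + y3 + 4y4 >= 1
    y2 + 4y3 + 2y4 >= 3
    y1, y2, y3, y4 >= 0

Solving the primal: x* = (10, 0).
  primal value c^T x* = 10.
Solving the dual: y* = (0, 0, 1, 0).
  dual value b^T y* = 10.
Strong duality: c^T x* = b^T y*. Confirmed.

10


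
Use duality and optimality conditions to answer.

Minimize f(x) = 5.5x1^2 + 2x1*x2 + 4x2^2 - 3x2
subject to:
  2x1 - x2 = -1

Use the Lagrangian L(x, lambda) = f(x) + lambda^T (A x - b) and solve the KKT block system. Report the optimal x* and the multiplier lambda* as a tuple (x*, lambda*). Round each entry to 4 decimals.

Form the Lagrangian:
  L(x, lambda) = (1/2) x^T Q x + c^T x + lambda^T (A x - b)
Stationarity (grad_x L = 0): Q x + c + A^T lambda = 0.
Primal feasibility: A x = b.

This gives the KKT block system:
  [ Q   A^T ] [ x     ]   [-c ]
  [ A    0  ] [ lambda ] = [ b ]

Solving the linear system:
  x*      = (-0.2353, 0.5294)
  lambda* = (0.7647)
  f(x*)   = -0.4118

x* = (-0.2353, 0.5294), lambda* = (0.7647)
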